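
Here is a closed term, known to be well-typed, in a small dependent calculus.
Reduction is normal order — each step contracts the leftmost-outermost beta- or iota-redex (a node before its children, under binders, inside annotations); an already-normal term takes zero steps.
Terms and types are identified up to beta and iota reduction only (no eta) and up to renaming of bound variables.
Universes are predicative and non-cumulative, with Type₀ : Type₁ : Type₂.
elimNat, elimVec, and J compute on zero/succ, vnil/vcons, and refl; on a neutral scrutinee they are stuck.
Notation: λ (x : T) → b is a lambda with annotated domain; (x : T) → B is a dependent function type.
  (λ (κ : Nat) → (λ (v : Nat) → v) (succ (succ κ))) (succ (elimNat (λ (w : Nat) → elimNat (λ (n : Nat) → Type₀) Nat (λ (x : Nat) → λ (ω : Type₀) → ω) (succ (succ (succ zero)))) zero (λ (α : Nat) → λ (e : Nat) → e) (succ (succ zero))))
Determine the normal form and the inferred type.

resulting normal form:
  succ (succ (succ zero))
inferred type:
  Nat
observation: the term reaches its normal form after 9 normal-order steps.


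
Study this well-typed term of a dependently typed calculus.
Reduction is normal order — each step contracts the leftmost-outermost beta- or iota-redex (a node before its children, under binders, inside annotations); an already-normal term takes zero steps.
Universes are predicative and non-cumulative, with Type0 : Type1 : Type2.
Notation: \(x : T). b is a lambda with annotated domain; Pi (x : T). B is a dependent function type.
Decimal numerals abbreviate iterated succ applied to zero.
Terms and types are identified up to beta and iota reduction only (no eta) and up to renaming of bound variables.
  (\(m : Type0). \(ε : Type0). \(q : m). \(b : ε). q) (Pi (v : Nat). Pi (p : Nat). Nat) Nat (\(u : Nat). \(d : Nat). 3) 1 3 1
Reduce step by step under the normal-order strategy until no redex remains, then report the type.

reduction (normal order):
  (\(m : Type0). \(ε : Type0). \(q : m). \(b : ε). q) (Pi (v : Nat). Pi (p : Nat). Nat) Nat (\(u : Nat). \(d : Nat). 3) 1 3 1
  ~> (\(m : Type0). \(ε : Pi (q : Nat). Pi (b : Nat). Nat). \(v : m). ε) Nat (\(p : Nat). \(u : Nat). 3) 1 3 1
  ~> (\(m : Pi (ε : Nat). Pi (q : Nat). Nat). \(b : Nat). m) (\(v : Nat). \(p : Nat). 3) 1 3 1
  ~> (\(m : Nat). \(ε : Nat). \(q : Nat). 3) 1 3 1
  ~> (\(m : Nat). \(ε : Nat). 3) 3 1
  ~> (\(m : Nat). 3) 1
  ~> 3
type:
  Nat


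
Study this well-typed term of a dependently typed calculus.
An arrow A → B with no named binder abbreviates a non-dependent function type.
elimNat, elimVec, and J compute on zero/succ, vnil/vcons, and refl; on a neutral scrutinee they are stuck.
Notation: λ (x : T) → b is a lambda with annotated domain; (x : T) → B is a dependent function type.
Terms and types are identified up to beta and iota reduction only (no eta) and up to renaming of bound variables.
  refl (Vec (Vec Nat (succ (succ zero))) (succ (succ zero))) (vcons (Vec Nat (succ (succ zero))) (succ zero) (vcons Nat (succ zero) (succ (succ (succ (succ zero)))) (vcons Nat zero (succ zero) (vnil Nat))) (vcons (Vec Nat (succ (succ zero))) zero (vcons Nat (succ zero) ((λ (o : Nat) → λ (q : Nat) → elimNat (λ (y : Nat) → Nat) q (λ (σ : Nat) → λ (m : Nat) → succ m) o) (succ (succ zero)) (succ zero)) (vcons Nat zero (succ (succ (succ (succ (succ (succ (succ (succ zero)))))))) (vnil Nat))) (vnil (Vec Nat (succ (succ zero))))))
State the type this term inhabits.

inferred type:
  Eq (Vec (Vec Nat (succ (succ zero))) (succ (succ zero))) (vcons (Vec Nat (succ (succ zero))) (succ zero) (vcons Nat (succ zero) (succ (succ (succ (succ zero)))) (vcons Nat zero (succ zero) (vnil Nat))) (vcons (Vec Nat (succ (succ zero))) zero (vcons Nat (succ zero) (succ (succ (succ zero))) (vcons Nat zero (succ (succ (succ (succ (succ (succ (succ (succ zero)))))))) (vnil Nat))) (vnil (Vec Nat (succ (succ zero)))))) (vcons (Vec Nat (succ (succ zero))) (succ zero) (vcons Nat (succ zero) (succ (succ (succ (succ zero)))) (vcons Nat zero (succ zero) (vnil Nat))) (vcons (Vec Nat (succ (succ zero))) zero (vcons Nat (succ zero) (succ (succ (succ zero))) (vcons Nat zero (succ (succ (succ (succ (succ (succ (succ (succ zero)))))))) (vnil Nat))) (vnil (Vec Nat (succ (succ zero))))))


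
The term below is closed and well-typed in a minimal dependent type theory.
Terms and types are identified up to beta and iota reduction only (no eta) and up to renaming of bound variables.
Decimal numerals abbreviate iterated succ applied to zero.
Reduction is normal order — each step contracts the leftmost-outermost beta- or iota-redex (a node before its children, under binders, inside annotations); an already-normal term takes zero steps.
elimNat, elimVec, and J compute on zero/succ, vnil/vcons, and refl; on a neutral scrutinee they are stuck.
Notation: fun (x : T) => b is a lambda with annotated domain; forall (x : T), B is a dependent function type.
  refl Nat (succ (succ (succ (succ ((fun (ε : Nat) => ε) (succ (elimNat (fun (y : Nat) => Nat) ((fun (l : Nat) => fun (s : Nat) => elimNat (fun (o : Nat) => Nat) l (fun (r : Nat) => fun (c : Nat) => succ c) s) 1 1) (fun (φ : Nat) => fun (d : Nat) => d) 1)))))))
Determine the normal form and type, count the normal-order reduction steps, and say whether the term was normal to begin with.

normal form:
  refl Nat 7
type:
  Eq Nat 7 7
normal-order step count: 11
started in normal form: no
first redex: a beta-redex


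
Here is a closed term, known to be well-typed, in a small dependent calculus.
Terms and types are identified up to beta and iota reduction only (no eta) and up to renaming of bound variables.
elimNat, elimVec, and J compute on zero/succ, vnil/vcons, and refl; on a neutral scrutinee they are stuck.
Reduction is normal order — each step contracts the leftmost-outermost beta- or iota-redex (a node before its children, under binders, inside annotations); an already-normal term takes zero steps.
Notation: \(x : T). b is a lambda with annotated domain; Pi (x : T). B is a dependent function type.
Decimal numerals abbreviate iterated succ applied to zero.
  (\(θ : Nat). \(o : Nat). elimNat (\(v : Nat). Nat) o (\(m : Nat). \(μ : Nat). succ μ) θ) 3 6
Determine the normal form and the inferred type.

normal form:
  9
type:
  Nat
observation: 12 normal-order steps separate the term from its normal form.


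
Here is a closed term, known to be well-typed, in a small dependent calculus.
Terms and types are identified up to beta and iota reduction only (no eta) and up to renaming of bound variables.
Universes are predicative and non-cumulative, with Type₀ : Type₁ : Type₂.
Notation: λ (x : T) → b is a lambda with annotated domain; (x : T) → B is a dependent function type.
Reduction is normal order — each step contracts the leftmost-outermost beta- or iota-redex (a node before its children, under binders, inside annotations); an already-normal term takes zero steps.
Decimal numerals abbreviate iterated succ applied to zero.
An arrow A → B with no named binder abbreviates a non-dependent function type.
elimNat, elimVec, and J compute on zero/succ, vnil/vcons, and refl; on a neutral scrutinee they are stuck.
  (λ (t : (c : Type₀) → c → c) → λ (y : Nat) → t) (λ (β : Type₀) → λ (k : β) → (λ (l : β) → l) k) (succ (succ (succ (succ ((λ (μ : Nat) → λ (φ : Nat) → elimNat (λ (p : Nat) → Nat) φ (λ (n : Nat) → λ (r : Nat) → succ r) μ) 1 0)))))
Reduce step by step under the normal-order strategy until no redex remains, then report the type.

normal-order reduction sequence:
  (λ (t : (c : Type₀) → c → c) → λ (y : Nat) → t) (λ (β : Type₀) → λ (k : β) → (λ (l : β) → l) k) (succ (succ (succ (succ ((λ (μ : Nat) → λ (φ : Nat) → elimNat (λ (p : Nat) → Nat) φ (λ (n : Nat) → λ (r : Nat) → succ r) μ) 1 0)))))
  ~> (λ (t : Nat) → λ (c : Type₀) → λ (y : c) → (λ (β : c) → β) y) (succ (succ (succ (succ ((λ (k : Nat) → λ (l : Nat) → elimNat (λ (μ : Nat) → Nat) l (λ (φ : Nat) → λ (p : Nat) → succ p) k) 1 0)))))
  ~> λ (t : Type₀) → λ (c : t) → (λ (y : t) → y) c
  ~> λ (t : Type₀) → λ (c : t) → c
inferred type:
  (t : Type₀) → t → t


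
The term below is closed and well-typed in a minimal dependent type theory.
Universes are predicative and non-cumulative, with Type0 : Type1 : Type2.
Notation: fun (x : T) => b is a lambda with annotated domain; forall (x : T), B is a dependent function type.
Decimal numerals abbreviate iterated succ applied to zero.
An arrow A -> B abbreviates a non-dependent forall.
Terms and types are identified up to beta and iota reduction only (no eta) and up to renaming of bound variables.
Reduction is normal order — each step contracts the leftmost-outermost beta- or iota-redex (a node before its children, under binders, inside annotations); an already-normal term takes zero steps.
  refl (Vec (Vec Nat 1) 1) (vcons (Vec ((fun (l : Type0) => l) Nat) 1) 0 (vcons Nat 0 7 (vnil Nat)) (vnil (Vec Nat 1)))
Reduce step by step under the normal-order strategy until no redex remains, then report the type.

reduction (normal order):
  refl (Vec (Vec Nat 1) 1) (vcons (Vec ((fun (l : Type0) => l) Nat) 1) 0 (vcons Nat 0 7 (vnil Nat)) (vnil (Vec Nat 1)))
  ~> refl (Vec (Vec Nat 1) 1) (vcons (Vec Nat 1) 0 (vcons Nat 0 7 (vnil Nat)) (vnil (Vec Nat 1)))
inferred type:
  Eq (Vec (Vec Nat 1) 1) (vcons (Vec Nat 1) 0 (vcons Nat 0 7 (vnil Nat)) (vnil (Vec Nat 1))) (vcons (Vec Nat 1) 0 (vcons Nat 0 7 (vnil Nat)) (vnil (Vec Nat 1)))


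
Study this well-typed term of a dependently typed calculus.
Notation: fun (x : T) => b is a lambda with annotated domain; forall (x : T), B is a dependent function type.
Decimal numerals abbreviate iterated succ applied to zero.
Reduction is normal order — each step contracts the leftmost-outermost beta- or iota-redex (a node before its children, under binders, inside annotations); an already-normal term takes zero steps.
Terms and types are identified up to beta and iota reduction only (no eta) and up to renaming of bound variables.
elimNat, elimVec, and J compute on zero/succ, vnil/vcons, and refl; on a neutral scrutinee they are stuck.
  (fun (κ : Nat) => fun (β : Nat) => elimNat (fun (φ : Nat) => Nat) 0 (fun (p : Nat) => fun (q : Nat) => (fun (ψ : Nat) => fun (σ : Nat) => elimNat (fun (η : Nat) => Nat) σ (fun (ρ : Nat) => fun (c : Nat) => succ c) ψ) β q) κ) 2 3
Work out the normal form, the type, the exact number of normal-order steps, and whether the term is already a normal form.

resulting normal form:
  6
the term's type:
  Nat
steps to reach normal form (normal order): 33
started in normal form: no
first contracted redex: a beta-redex


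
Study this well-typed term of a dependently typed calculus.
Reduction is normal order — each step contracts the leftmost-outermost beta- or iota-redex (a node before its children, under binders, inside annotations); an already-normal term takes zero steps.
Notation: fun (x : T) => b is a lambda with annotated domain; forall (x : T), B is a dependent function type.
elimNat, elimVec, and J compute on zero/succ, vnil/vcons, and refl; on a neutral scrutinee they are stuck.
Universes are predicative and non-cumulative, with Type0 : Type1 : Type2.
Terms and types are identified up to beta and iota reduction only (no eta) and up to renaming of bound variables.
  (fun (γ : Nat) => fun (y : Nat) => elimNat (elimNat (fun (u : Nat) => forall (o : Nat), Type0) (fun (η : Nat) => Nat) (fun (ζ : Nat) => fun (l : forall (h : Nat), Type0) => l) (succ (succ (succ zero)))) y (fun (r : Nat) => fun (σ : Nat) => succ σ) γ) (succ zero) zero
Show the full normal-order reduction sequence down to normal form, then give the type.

normal-order reduction sequence:
  (fun (γ : Nat) => fun (y : Nat) => elimNat (elimNat (fun (u : Nat) => forall (o : Nat), Type0) (fun (η : Nat) => Nat) (fun (ζ : Nat) => fun (l : forall (h : Nat), Type0) => l) (succ (succ (succ zero)))) y (fun (r : Nat) => fun (σ : Nat) => succ σ) γ) (succ zero) zero
  ~> (fun (γ : Nat) => elimNat (elimNat (fun (y : Nat) => forall (u : Nat), Type0) (fun (o : Nat) => Nat) (fun (η : Nat) => fun (ζ : forall (l : Nat), Type0) => ζ) (succ (succ (succ zero)))) γ (fun (h : Nat) => fun (r : Nat) => succ r) (succ zero)) zero
  ~> elimNat (elimNat (fun (γ : Nat) => forall (y : Nat), Type0) (fun (u : Nat) => Nat) (fun (o : Nat) => fun (η : forall (ζ : Nat), Type0) => η) (succ (succ (succ zero)))) zero (fun (l : Nat) => fun (h : Nat) => succ h) (succ zero)
  ~> (fun (γ : Nat) => fun (y : Nat) => succ y) zero (elimNat (elimNat (fun (u : Nat) => forall (o : Nat), Type0) (fun (η : Nat) => Nat) (fun (ζ : Nat) => fun (l : forall (h : Nat), Type0) => l) (succ (succ (succ zero)))) zero (fun (r : Nat) => fun (σ : Nat) => succ σ) zero)
  ~> (fun (γ : Nat) => succ γ) (elimNat (elimNat (fun (y : Nat) => forall (u : Nat), Type0) (fun (o : Nat) => Nat) (fun (η : Nat) => fun (ζ : forall (l : Nat), Type0) => ζ) (succ (succ (succ zero)))) zero (fun (h : Nat) => fun (r : Nat) => succ r) zero)
  ~> succ (elimNat (elimNat (fun (γ : Nat) => forall (y : Nat), Type0) (fun (u : Nat) => Nat) (fun (o : Nat) => fun (η : forall (ζ : Nat), Type0) => η) (succ (succ (succ zero)))) zero (fun (l : Nat) => fun (h : Nat) => succ h) zero)
  ~> succ zero
type:
  Nat


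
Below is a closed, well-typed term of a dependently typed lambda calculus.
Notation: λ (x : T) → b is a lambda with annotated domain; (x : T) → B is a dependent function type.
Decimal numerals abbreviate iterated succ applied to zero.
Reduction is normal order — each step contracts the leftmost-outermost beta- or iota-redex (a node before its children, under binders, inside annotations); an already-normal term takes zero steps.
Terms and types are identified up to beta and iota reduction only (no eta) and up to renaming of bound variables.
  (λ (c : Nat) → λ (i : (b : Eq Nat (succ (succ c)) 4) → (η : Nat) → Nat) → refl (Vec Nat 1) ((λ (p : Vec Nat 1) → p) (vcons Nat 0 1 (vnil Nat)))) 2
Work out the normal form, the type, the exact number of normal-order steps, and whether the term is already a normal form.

normal form:
  λ (c : (i : Eq Nat 4 4) → (b : Nat) → Nat) → refl (Vec Nat 1) (vcons Nat 0 1 (vnil Nat))
the term's type:
  (c : (i : Eq Nat 4 4) → (b : Nat) → Nat) → Eq (Vec Nat 1) (vcons Nat 0 1 (vnil Nat)) (vcons Nat 0 1 (vnil Nat))
steps to reach normal form (normal order): 2
already normal: no
first redex: a beta-redex


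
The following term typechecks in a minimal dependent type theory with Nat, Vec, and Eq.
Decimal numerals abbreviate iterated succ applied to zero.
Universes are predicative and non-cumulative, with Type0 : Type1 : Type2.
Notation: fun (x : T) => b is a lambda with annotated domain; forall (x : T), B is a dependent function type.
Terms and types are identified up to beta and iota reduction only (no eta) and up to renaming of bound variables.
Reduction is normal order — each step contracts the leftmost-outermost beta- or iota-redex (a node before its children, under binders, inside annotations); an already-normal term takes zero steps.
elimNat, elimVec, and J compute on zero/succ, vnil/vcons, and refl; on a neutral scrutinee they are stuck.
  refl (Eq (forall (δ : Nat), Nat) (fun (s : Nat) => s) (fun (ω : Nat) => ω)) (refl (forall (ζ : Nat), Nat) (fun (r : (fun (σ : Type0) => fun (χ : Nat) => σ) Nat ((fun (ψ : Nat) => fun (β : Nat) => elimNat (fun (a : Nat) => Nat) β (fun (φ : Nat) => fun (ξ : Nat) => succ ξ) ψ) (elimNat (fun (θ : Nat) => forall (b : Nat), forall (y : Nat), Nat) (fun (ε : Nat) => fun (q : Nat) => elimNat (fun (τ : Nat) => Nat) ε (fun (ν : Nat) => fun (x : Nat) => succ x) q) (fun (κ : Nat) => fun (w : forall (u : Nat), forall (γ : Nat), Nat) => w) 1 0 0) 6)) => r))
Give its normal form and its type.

normal form:
  refl (Eq (forall (δ : Nat), Nat) (fun (s : Nat) => s) (fun (ω : Nat) => ω)) (refl (forall (ζ : Nat), Nat) (fun (r : Nat) => r))
inferred type:
  Eq (Eq (forall (δ : Nat), Nat) (fun (s : Nat) => s) (fun (ω : Nat) => ω)) (refl (forall (ζ : Nat), Nat) (fun (r : Nat) => r)) (refl (forall (σ : Nat), Nat) (fun (χ : Nat) => χ))
observation: 2 normal-order steps separate the term from its normal form.


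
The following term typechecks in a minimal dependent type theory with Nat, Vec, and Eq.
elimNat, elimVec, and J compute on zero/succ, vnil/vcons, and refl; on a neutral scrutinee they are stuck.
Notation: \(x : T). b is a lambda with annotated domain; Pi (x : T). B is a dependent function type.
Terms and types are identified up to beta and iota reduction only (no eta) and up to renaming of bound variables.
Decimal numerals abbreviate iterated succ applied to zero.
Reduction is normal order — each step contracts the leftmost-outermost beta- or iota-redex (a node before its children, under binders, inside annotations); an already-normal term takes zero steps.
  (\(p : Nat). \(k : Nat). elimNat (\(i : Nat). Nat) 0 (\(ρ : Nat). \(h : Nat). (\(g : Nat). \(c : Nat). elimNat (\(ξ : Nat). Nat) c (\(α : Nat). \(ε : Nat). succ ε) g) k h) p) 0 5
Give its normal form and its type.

reduced normal form:
  0
inferred type:
  Nat


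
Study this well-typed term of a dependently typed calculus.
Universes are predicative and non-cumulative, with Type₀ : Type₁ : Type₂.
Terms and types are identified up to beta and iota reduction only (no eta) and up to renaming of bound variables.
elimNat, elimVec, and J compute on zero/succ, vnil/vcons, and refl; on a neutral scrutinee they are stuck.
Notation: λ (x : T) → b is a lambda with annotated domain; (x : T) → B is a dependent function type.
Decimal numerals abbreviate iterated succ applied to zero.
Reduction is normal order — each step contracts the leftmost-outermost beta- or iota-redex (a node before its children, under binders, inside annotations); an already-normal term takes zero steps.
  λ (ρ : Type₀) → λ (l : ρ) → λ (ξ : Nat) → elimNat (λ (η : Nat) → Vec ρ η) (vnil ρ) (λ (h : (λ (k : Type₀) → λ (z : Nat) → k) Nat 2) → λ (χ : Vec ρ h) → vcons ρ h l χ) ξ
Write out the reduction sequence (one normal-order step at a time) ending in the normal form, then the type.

reduction (normal order):
  λ (ρ : Type₀) → λ (l : ρ) → λ (ξ : Nat) → elimNat (λ (η : Nat) → Vec ρ η) (vnil ρ) (λ (h : (λ (k : Type₀) → λ (z : Nat) → k) Nat 2) → λ (χ : Vec ρ h) → vcons ρ h l χ) ξ
  ~> λ (ρ : Type₀) → λ (l : ρ) → λ (ξ : Nat) → elimNat (λ (η : Nat) → Vec ρ η) (vnil ρ) (λ (h : (λ (k : Nat) → Nat) 2) → λ (z : Vec ρ h) → vcons ρ h l z) ξ
  ~> λ (ρ : Type₀) → λ (l : ρ) → λ (ξ : Nat) → elimNat (λ (η : Nat) → Vec ρ η) (vnil ρ) (λ (h : Nat) → λ (k : Vec ρ h) → vcons ρ h l k) ξ
the term's type:
  (ρ : Type₀) → (l : ρ) → (ξ : Nat) → Vec ρ ξ


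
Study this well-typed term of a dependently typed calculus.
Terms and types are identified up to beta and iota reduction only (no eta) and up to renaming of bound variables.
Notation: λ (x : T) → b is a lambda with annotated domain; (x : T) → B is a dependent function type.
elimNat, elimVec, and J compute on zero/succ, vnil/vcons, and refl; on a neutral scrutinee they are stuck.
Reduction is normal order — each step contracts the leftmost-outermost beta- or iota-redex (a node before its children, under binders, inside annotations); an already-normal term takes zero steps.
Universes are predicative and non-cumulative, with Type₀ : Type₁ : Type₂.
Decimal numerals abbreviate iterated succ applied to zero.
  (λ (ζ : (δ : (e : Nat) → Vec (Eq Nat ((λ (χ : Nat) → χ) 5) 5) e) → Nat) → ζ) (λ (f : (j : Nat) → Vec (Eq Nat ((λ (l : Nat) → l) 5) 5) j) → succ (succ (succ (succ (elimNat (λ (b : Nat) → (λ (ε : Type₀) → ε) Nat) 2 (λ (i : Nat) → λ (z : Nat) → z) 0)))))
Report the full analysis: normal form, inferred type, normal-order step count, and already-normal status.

normal form:
  λ (ζ : (δ : Nat) → Vec (Eq Nat 5 5) δ) → 6
the term's type:
  (ζ : (δ : Nat) → Vec (Eq Nat 5 5) δ) → Nat
normal-order step count: 3
term was already normal: no
first contracted redex: a beta-redex


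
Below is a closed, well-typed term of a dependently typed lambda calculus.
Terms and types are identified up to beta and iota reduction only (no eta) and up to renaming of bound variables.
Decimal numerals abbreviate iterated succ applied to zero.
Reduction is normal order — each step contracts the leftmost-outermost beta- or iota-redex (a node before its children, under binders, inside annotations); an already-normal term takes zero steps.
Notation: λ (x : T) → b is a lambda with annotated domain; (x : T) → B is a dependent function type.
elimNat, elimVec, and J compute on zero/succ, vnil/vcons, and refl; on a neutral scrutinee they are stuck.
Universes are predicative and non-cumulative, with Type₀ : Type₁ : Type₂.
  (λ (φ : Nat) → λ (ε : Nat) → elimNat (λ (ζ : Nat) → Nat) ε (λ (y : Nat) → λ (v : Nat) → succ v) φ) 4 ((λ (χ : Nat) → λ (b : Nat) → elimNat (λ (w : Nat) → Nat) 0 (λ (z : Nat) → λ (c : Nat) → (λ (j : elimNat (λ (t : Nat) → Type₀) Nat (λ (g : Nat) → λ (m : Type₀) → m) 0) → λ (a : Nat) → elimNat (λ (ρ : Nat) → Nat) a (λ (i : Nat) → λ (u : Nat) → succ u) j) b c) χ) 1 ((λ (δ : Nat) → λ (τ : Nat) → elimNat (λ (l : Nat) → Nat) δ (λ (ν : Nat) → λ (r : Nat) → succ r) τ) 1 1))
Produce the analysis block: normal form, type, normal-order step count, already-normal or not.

reduced normal form:
  6
the term's type:
  Nat
normal-order step count: 36
already normal: no
first contracted redex: a beta-redex


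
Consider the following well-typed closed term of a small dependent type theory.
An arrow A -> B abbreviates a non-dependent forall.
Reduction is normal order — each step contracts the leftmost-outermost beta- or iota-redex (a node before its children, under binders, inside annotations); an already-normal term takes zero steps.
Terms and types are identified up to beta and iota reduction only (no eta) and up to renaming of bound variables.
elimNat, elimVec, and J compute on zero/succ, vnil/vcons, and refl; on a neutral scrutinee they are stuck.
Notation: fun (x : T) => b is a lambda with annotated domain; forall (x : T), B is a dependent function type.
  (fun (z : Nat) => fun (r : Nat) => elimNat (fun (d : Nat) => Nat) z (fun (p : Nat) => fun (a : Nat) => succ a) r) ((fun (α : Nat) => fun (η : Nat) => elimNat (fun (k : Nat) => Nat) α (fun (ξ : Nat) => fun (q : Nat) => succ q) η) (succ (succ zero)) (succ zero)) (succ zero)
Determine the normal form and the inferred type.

normal form:
  succ (succ (succ (succ zero)))
the term's type:
  Nat


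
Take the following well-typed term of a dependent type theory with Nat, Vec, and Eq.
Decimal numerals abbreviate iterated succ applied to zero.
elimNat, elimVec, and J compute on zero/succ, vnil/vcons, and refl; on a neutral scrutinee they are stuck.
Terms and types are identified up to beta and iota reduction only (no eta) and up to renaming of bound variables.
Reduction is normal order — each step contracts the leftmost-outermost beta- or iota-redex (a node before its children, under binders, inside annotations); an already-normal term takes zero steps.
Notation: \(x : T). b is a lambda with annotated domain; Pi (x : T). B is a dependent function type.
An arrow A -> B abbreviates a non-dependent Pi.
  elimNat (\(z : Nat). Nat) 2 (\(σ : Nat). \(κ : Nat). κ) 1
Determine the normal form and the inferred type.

resulting normal form:
  2
inferred type:
  Nat
observation: 4 normal-order steps separate the term from its normal form.


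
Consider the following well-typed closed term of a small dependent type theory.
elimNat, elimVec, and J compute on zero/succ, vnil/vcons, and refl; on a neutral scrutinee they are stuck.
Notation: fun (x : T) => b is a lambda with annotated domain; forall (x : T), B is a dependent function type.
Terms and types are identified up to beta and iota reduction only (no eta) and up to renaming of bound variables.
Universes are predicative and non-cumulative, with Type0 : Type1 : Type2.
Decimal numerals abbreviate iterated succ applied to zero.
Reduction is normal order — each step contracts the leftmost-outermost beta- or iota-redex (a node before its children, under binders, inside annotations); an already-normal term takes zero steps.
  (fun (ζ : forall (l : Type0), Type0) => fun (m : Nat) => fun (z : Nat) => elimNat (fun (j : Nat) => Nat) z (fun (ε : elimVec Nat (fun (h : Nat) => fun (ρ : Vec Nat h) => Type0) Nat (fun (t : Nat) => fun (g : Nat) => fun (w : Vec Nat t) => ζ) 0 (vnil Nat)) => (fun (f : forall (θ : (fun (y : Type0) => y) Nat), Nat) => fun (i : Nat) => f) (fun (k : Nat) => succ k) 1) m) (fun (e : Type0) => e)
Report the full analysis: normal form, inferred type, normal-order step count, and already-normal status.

reduced normal form:
  fun (ζ : Nat) => fun (l : Nat) => elimNat (fun (m : Nat) => Nat) l (fun (z : Nat) => fun (j : Nat) => succ j) ζ
the term's type:
  forall (ζ : Nat), forall (l : Nat), Nat
reduction steps (normal order): 4
term was already normal: no
first contracted redex: a beta-redex


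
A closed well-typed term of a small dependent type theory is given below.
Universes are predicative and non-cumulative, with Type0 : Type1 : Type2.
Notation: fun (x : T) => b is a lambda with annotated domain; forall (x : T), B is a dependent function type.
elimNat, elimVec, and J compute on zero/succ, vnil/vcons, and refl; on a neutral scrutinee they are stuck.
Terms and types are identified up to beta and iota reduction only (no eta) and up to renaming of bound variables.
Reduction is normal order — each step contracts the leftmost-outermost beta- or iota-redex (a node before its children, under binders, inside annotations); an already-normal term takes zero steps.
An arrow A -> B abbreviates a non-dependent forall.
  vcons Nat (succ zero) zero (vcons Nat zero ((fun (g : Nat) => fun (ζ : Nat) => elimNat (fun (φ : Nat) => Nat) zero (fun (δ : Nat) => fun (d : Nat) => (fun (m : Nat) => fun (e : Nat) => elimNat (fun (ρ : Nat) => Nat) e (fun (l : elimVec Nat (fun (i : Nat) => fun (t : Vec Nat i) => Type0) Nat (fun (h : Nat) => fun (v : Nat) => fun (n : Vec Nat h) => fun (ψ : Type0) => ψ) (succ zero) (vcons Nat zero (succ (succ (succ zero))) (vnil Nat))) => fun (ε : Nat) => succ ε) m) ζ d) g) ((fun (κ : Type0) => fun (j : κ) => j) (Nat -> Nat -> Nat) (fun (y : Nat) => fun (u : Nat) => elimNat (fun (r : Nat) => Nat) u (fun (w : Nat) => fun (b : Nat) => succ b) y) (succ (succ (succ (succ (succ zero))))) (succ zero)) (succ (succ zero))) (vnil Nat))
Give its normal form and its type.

normal form:
  vcons Nat (succ zero) zero (vcons Nat zero (succ (succ (succ (succ (succ (succ (succ (succ (succ (succ (succ (succ zero)))))))))))) (vnil Nat))
inferred type:
  Vec Nat (succ (succ zero))


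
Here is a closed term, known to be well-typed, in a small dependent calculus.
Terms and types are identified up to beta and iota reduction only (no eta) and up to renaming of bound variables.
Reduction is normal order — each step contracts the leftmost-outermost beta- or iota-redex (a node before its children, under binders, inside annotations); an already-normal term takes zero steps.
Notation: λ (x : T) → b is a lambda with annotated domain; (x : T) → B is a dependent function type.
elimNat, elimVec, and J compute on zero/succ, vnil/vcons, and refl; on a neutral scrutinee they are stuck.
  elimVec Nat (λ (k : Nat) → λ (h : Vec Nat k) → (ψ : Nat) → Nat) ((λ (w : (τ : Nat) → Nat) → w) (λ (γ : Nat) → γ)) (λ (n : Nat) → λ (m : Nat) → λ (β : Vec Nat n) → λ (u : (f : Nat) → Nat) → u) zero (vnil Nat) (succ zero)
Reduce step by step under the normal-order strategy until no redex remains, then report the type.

normal-order reduction:
  elimVec Nat (λ (k : Nat) → λ (h : Vec Nat k) → (ψ : Nat) → Nat) ((λ (w : (τ : Nat) → Nat) → w) (λ (γ : Nat) → γ)) (λ (n : Nat) → λ (m : Nat) → λ (β : Vec Nat n) → λ (u : (f : Nat) → Nat) → u) zero (vnil Nat) (succ zero)
  ~> (λ (k : (h : Nat) → Nat) → k) (λ (ψ : Nat) → ψ) (succ zero)
  ~> (λ (k : Nat) → k) (succ zero)
  ~> succ zero
inferred type:
  Nat


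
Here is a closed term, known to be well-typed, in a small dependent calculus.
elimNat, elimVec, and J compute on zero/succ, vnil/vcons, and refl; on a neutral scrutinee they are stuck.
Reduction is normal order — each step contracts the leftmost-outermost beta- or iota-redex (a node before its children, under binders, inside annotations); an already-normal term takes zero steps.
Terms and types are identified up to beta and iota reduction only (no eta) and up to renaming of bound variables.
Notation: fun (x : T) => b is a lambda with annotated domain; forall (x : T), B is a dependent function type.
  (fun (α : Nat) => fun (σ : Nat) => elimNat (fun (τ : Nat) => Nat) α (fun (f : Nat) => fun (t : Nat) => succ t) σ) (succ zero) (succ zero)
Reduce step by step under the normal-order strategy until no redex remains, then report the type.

normal-order reduction:
  (fun (α : Nat) => fun (σ : Nat) => elimNat (fun (τ : Nat) => Nat) α (fun (f : Nat) => fun (t : Nat) => succ t) σ) (succ zero) (succ zero)
  ~> (fun (α : Nat) => elimNat (fun (σ : Nat) => Nat) (succ zero) (fun (τ : Nat) => fun (f : Nat) => succ f) α) (succ zero)
  ~> elimNat (fun (α : Nat) => Nat) (succ zero) (fun (σ : Nat) => fun (τ : Nat) => succ τ) (succ zero)
  ~> (fun (α : Nat) => fun (σ : Nat) => succ σ) zero (elimNat (fun (τ : Nat) => Nat) (succ zero) (fun (f : Nat) => fun (t : Nat) => succ t) zero)
  ~> (fun (α : Nat) => succ α) (elimNat (fun (σ : Nat) => Nat) (succ zero) (fun (τ : Nat) => fun (f : Nat) => succ f) zero)
  ~> succ (elimNat (fun (α : Nat) => Nat) (succ zero) (fun (σ : Nat) => fun (τ : Nat) => succ τ) zero)
  ~> succ (succ zero)
type:
  Nat


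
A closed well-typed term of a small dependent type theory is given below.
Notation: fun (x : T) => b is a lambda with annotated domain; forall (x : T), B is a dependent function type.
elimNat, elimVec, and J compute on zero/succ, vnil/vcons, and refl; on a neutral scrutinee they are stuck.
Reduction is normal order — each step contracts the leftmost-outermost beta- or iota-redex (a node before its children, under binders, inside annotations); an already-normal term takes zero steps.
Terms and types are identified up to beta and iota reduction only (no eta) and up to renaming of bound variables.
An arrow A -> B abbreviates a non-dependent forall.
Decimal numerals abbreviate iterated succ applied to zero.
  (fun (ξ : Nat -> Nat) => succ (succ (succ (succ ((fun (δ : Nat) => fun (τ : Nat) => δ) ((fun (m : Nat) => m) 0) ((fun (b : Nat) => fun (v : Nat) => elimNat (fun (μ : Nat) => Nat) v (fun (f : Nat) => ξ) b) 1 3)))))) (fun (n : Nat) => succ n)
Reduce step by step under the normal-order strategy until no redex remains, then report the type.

reduction (normal order):
  (fun (ξ : Nat -> Nat) => succ (succ (succ (succ ((fun (δ : Nat) => fun (τ : Nat) => δ) ((fun (m : Nat) => m) 0) ((fun (b : Nat) => fun (v : Nat) => elimNat (fun (μ : Nat) => Nat) v (fun (f : Nat) => ξ) b) 1 3)))))) (fun (n : Nat) => succ n)
  ~> succ (succ (succ (succ ((fun (ξ : Nat) => fun (δ : Nat) => ξ) ((fun (τ : Nat) => τ) 0) ((fun (m : Nat) => fun (b : Nat) => elimNat (fun (v : Nat) => Nat) b (fun (μ : Nat) => fun (f : Nat) => succ f) m) 1 3)))))
  ~> succ (succ (succ (succ ((fun (ξ : Nat) => (fun (δ : Nat) => δ) 0) ((fun (τ : Nat) => fun (m : Nat) => elimNat (fun (b : Nat) => Nat) m (fun (v : Nat) => fun (μ : Nat) => succ μ) τ) 1 3)))))
  ~> succ (succ (succ (succ ((fun (ξ : Nat) => ξ) 0))))
  ~> 4
type:
  Nat


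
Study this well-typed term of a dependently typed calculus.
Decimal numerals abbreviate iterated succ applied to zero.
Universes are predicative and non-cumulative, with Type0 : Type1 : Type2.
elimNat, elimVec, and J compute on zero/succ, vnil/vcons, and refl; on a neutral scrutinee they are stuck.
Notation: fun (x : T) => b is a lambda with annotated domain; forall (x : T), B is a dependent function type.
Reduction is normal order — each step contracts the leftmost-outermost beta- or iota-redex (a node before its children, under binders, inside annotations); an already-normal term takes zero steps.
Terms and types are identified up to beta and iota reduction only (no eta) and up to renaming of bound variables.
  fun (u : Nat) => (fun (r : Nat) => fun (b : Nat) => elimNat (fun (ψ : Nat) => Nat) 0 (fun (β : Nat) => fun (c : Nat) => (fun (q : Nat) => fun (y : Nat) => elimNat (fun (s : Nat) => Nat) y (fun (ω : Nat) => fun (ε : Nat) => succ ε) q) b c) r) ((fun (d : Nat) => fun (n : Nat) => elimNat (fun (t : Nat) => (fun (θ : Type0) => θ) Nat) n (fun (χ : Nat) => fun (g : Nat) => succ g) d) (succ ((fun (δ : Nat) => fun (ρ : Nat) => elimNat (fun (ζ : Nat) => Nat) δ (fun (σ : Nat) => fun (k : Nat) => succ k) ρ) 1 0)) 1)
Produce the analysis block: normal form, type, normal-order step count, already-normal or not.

resulting normal form:
  fun (u : Nat) => fun (r : Nat) => elimNat (fun (b : Nat) => Nat) (elimNat (fun (ψ : Nat) => Nat) (elimNat (fun (β : Nat) => Nat) 0 (fun (c : Nat) => fun (q : Nat) => succ q) r) (fun (y : Nat) => fun (s : Nat) => succ s) r) (fun (ω : Nat) => fun (ε : Nat) => succ ε) r
type:
  forall (u : Nat), forall (r : Nat), Nat
normal-order step count: 26
term was already normal: no
first redex: a beta-redex


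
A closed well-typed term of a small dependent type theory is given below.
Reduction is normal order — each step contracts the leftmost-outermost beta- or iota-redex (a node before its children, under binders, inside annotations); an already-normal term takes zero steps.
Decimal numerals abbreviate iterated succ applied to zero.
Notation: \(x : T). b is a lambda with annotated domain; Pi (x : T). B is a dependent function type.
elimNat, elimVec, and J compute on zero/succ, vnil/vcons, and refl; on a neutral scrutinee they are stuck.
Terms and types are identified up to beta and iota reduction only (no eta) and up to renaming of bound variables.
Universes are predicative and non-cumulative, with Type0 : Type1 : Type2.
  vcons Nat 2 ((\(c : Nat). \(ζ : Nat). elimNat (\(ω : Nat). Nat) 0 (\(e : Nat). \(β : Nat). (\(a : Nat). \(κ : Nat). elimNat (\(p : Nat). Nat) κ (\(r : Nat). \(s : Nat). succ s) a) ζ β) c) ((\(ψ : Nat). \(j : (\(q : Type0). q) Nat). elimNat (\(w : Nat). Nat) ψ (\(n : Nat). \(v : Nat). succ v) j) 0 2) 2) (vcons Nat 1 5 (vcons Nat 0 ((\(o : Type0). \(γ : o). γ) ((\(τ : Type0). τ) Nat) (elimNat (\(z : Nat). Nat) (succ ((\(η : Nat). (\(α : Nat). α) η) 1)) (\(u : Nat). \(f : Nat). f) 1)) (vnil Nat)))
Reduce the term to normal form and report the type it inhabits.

resulting normal form:
  vcons Nat 2 4 (vcons Nat 1 5 (vcons Nat 0 2 (vnil Nat)))
inferred type:
  Vec Nat 3
observation: 35 normal-order steps normalize the term, beginning with a beta-redex.


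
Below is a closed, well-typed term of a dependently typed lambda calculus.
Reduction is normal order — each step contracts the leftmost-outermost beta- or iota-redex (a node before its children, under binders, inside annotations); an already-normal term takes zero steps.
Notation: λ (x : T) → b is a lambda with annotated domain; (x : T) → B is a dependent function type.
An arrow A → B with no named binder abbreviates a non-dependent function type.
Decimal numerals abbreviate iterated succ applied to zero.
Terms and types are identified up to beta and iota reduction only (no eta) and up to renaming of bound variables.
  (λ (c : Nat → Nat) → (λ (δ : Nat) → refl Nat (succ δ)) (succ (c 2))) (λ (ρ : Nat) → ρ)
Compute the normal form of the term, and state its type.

reduced normal form:
  refl Nat 4
type:
  Eq Nat 4 4


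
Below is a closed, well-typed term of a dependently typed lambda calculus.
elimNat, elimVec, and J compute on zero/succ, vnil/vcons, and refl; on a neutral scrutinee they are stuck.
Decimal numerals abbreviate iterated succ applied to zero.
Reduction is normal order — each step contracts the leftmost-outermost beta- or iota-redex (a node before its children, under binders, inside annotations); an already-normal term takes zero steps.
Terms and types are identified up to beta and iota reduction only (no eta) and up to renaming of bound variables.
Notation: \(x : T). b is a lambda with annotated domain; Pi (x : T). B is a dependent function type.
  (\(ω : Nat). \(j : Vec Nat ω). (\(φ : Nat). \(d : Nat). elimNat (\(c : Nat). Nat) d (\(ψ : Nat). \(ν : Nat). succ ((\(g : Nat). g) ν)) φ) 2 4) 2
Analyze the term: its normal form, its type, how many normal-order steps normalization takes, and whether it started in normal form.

reduced normal form:
  \(ω : Vec Nat 2). 6
type:
  Pi (ω : Vec Nat 2). Nat
reduction steps (normal order): 12
started in normal form: no
first redex: a beta-redex


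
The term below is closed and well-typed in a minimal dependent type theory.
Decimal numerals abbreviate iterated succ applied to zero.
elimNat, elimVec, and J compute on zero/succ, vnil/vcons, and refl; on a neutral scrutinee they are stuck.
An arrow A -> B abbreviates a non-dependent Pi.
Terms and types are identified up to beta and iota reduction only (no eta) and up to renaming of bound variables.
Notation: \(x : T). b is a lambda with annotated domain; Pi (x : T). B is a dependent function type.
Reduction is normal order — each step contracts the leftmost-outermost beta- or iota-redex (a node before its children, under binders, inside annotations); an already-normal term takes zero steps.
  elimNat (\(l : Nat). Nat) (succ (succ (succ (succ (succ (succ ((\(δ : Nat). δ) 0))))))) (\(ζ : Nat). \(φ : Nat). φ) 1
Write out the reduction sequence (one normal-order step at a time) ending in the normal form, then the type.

normal-order reduction:
  elimNat (\(l : Nat). Nat) (succ (succ (succ (succ (succ (succ ((\(δ : Nat). δ) 0))))))) (\(ζ : Nat). \(φ : Nat). φ) 1
  ~> (\(l : Nat). \(δ : Nat). δ) 0 (elimNat (\(ζ : Nat). Nat) (succ (succ (succ (succ (succ (succ ((\(φ : Nat). φ) 0))))))) (\(τ : Nat). \(ω : Nat). ω) 0)
  ~> (\(l : Nat). l) (elimNat (\(δ : Nat). Nat) (succ (succ (succ (succ (succ (succ ((\(ζ : Nat). ζ) 0))))))) (\(φ : Nat). \(τ : Nat). τ) 0)
  ~> elimNat (\(l : Nat). Nat) (succ (succ (succ (succ (succ (succ ((\(δ : Nat). δ) 0))))))) (\(ζ : Nat). \(φ : Nat). φ) 0
  ~> succ (succ (succ (succ (succ (succ ((\(l : Nat). l) 0))))))
  ~> 6
inferred type:
  Nat


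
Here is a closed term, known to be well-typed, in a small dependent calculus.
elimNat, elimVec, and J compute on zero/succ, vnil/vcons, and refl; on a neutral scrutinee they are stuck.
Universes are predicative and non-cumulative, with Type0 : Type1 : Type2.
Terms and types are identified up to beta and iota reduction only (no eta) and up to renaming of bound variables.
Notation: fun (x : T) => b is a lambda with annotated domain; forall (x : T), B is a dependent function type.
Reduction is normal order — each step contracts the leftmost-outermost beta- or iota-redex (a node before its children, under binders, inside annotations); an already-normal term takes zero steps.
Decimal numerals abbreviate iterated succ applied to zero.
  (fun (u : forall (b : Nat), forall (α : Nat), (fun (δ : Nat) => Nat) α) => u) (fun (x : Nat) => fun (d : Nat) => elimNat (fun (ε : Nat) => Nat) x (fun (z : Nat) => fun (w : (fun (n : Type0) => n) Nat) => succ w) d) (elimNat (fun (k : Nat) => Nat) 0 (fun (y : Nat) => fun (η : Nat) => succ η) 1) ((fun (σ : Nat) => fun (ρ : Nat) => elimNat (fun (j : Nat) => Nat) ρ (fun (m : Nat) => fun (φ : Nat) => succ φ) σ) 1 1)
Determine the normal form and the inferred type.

resulting normal form:
  3
type:
  Nat
observation: reduction starts at a beta-redex, and 21 normal-order steps reach the normal form.


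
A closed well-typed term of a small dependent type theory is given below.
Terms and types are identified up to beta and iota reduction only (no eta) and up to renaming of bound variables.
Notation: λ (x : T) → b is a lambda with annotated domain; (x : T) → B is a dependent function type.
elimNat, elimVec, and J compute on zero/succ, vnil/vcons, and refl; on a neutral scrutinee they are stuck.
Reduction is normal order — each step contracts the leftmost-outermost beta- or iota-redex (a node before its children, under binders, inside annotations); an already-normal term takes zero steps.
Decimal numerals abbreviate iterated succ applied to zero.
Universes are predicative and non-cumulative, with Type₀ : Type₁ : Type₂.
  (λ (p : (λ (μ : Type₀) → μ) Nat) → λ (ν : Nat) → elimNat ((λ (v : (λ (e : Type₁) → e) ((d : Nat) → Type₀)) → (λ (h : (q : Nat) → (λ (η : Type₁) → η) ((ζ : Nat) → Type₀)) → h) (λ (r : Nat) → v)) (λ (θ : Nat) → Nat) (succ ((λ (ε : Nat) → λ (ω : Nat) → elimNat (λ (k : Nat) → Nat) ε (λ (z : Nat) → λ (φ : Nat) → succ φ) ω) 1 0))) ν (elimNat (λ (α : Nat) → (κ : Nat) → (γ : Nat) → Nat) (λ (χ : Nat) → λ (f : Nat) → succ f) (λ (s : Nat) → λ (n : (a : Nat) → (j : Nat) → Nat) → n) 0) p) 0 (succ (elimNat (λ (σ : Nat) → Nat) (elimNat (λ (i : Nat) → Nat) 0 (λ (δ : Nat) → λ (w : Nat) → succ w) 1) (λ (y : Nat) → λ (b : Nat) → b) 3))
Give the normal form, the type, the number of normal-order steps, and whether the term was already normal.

reduced normal form:
  2
the term's type:
  Nat
normal-order step count: 17
already normal: no
first redex: a beta-redex
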